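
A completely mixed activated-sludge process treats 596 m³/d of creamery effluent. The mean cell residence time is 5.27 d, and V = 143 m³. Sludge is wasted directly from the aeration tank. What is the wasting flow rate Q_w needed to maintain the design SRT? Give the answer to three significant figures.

Q_w ≈ 27.1 m³/d

With mixed-liquor wasting, θ_c = V/Q_w, so Q_w = V/θ_c = 143.0/5.27 = 27.13 m³/d.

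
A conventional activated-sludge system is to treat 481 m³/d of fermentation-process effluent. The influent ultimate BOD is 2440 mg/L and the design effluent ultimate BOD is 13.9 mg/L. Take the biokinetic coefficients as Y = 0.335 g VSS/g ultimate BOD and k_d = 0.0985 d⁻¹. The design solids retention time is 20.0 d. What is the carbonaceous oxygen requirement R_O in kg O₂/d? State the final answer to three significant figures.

Y_obs = Y / (1 + k_d θ_c) = 0.335 / (1 + 0.0985 × 20.0) = 0.335 / 2.970 = 0.1128.
Mass of ultimate BOD removed per day: Q(S₀ − S) = 481 × 2426 g/m³ = 1167 kg/d.
Biomass synthesised: P_X = Y_obs × 1167 = 131.6 kg VSS/d.
R_O = Q·(S₀ − S) − 1.42·P_X = 1167 − 1.42 × 131.6 = 980.0 kg O₂/d.

R_O ≈ 980 kg O₂/d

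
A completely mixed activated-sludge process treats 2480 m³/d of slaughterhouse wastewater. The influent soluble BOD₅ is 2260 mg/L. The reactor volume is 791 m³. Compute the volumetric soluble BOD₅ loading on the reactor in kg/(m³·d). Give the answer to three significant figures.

Applied soluble BOD₅ load per unit volume = Q·S₀/V = (2480 × 2260/1000)/791.0 = 7.086 kg soluble BOD₅·m⁻³·d⁻¹.

L_v ≈ 7.09 kg soluble BOD₅/(m³·d)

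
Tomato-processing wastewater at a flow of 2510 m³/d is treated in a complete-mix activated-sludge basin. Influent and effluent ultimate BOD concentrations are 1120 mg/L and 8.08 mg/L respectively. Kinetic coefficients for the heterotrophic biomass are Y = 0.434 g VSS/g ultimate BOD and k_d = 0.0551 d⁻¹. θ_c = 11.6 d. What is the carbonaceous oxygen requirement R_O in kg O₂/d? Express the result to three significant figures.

Y_obs = Y / (1 + k_d θ_c) = 0.434 / (1 + 0.0551 × 11.6) = 0.434 / 1.639 = 0.2648.
Substrate removed = Q·(S₀ − S) = 2510 m³/d × (1120 − 8.08) g/m³ = 2.79×10^6 g/d = 2791 kg/d.
Biomass synthesised: P_X = Y_obs × 2791 = 739.0 kg VSS/d.
R_O = Q·ΔS − 1.42 P_X = 2791 − 1049 = 1742 kg O₂/d.

R_O ≈ 1740 kg O₂/d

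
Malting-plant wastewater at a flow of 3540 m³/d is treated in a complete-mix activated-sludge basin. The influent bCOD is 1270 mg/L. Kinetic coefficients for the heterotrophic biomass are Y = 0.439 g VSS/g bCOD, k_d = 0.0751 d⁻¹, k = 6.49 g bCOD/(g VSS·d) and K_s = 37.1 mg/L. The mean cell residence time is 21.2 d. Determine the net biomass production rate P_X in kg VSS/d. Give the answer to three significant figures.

P_X ≈ 760 kg VSS/d

For a completely mixed reactor with recycle the Lawrence–McCarty relation gives S = K_s·(1 + k_d·θ_c) / [θ_c·(Y·k − k_d) − 1] = 37.1 × (1 + 0.0751 × 21.2) / [21.2 × (0.439 × 6.49 − 0.0751) − 1] = 96.17 / 57.81 = 1.664 mg/L.
Observed yield with endogenous decay: Y_obs = Y / (1 + k_d·θ_c) = 0.439 / (1 + 0.0751 × 21.2) = 0.439 / 2.592 = 0.1694 g VSS/g bCOD.
Substrate removed = Q·(S₀ − S) = 3540 m³/d × (1270 − 1.66) g/m³ = 4.49×10^6 g/d = 4490 kg/d.
Biomass produced: P_X = Y_obs·Q·ΔS = 0.1694 × 4490 ≈ 760.4 kg VSS/d.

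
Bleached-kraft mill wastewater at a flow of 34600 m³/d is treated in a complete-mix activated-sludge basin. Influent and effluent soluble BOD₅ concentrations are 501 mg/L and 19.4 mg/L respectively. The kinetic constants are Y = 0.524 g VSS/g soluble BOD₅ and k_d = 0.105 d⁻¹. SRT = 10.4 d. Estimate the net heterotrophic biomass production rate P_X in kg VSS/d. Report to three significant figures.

P_X ≈ 4170 kg VSS/d

Observed yield with endogenous decay: Y_obs = Y / (1 + k_d·θ_c) = 0.524 / (1 + 0.105 × 10.4) = 0.524 / 2.092 = 0.2505 g VSS/g soluble BOD₅.
ΔS = 501 − 19.4 = 481.6 mg/L, so the substrate removal rate is 34600 × 481.6/1000 = 16663 kg soluble BOD₅/d.
P_X = Y_obs · Q(S₀ − S) = 0.2505 × 16663 = 4174 kg VSS/d.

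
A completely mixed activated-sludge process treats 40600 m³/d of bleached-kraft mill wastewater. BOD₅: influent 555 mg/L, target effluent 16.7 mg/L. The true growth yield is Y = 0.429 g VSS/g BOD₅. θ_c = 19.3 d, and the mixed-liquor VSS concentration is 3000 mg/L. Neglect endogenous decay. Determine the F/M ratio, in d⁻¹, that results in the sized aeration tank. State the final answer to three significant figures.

F/M ≈ 0.125 d⁻¹

V·X = Y·Q·ΔS·θ_c gives V = 0.429 × 40600 × (555 − 16.7) × 19.3 / 3000 = 60318 m³.
F/M = applied load / biomass = Q·S₀/(V·X) = 40600 × 555 / (60318 × 3000) = 0.1245 d⁻¹.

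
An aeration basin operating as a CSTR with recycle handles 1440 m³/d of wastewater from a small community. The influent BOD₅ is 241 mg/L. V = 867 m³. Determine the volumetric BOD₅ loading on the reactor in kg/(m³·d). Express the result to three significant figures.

L_v ≈ 0.400 kg BOD₅/(m³·d)

Volumetric loading L_v = Q·S₀ / V = 1440 × 241 g/m³ / 867.0 m³ = 400.3 g/(m³·d) = 0.4003 kg BOD₅/(m³·d).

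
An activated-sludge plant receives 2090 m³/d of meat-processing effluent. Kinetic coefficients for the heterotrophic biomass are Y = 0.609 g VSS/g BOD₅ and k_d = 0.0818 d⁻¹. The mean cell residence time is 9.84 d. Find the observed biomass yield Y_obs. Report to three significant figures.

The observed yield is Y_obs = Y/(1 + k_d·θ_c) = 0.609 / (1 + 0.0818 × 9.84) = 0.609 / 1.805 = 0.3374 g VSS per g BOD₅ removed.

Y_obs ≈ 0.337 g VSS/g BOD₅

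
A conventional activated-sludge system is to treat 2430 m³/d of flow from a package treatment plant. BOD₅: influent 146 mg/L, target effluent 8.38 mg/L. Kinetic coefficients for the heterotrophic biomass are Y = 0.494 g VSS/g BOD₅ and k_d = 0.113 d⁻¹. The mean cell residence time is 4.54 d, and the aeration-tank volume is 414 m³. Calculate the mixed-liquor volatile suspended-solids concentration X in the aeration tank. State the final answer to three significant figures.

X = Y·Q·ΔS·θ_c / [V·(1 + k_d θ_c)] = 0.494 × 2430 × (146 − 8.38) × 4.54 / [414 × (1 + 0.113 × 4.54)] = 1197 mg/L.

X ≈ 1200 mg/L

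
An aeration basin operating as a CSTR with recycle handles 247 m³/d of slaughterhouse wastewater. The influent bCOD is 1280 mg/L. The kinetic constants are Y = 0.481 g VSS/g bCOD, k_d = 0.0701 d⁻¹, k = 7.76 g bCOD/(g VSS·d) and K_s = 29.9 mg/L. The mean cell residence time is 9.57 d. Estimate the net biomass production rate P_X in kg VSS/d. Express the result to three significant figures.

For a completely mixed reactor with recycle the Lawrence–McCarty relation gives S = K_s·(1 + k_d·θ_c) / [θ_c·(Y·k − k_d) − 1] = 29.9 × (1 + 0.0701 × 9.57) / [9.57 × (0.481 × 7.76 − 0.0701) − 1] = 49.96 / 34.05 = 1.467 mg/L.
Correct the yield for decay: Y_obs = Y/(1 + k_d θ_c) = 0.481 / (1 + 0.0701 × 9.57) = 0.481 / 1.671 = 0.2879.
Mass of bCOD removed per day: Q(S₀ − S) = 247 × 1279 g/m³ = 315.8 kg/d.
So the net sludge growth is P_X = 0.2879 × 315.8 = 90.91 kg VSS/d.

P_X ≈ 90.9 kg VSS/d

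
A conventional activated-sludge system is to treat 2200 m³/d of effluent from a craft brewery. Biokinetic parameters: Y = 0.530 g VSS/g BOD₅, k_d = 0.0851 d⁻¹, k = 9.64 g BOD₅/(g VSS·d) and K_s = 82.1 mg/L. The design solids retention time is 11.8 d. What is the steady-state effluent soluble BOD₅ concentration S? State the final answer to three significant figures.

For a completely mixed reactor with recycle the Lawrence–McCarty relation gives S = K_s·(1 + k_d·θ_c) / [θ_c·(Y·k − k_d) − 1] = 82.1 × (1 + 0.0851 × 11.8) / [11.8 × (0.530 × 9.64 − 0.0851) − 1] = 164.5 / 58.28 = 2.823 mg/L.

S ≈ 2.82 mg/L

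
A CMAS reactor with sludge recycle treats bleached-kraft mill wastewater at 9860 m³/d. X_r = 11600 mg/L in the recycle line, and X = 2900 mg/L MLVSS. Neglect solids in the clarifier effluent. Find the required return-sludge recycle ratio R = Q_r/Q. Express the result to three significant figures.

Solids balance on the clarifier gives (1+R)X = R·X_r, so R = X/(X_r − X) = 2900 / (11600 − 2900) = 0.3333.

R ≈ 0.333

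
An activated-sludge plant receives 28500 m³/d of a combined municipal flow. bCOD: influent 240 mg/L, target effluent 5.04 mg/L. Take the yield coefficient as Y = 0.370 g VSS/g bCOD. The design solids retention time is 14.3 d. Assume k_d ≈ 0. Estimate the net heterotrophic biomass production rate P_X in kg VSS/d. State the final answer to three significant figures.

P_X ≈ 2480 kg VSS/d

No decay correction is needed, so Y_obs = Y = 0.370.
ΔS = 240 − 5.04 = 235.0 mg/L, so the substrate removal rate is 28500 × 235.0/1000 = 6696 kg bCOD/d.
So the net sludge growth is P_X = 0.3700 × 6696 = 2478 kg VSS/d.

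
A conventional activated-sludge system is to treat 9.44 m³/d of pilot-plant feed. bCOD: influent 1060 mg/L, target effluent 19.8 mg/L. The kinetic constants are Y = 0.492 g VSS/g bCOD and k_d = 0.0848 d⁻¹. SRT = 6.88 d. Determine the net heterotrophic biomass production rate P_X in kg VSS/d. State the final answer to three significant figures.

P_X ≈ 3.05 kg VSS/d

The observed yield is Y_obs = Y/(1 + k_d·θ_c) = 0.492 / (1 + 0.0848 × 6.88) = 0.492 / 1.583 = 0.3107 g VSS per g bCOD removed.
Substrate removed = Q·(S₀ − S) = 9.44 m³/d × (1060 − 19.8) g/m³ = 9.82×10^3 g/d = 9.819 kg/d.
P_X = Y_obs · Q(S₀ − S) = 0.3107 × 9.819 = 3.051 kg VSS/d.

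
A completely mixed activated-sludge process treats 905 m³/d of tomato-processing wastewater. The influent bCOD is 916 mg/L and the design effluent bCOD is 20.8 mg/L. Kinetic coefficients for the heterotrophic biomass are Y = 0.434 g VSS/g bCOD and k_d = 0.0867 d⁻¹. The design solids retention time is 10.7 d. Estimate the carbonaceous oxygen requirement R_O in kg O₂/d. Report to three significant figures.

R_O ≈ 551 kg O₂/d

Observed yield with endogenous decay: Y_obs = Y / (1 + k_d·θ_c) = 0.434 / (1 + 0.0867 × 10.7) = 0.434 / 1.928 = 0.2251 g VSS/g bCOD.
ΔS = 916 − 20.8 = 895.2 mg/L, so the substrate removal rate is 905 × 895.2/1000 = 810.2 kg bCOD/d.
Biomass synthesised: P_X = Y_obs × 810.2 = 182.4 kg VSS/d.
Carbonaceous O₂ demand = substrate oxidised − cell-mass equivalent = 810.2 − 1.42 × 182.4 = 551.2 kg O₂/d.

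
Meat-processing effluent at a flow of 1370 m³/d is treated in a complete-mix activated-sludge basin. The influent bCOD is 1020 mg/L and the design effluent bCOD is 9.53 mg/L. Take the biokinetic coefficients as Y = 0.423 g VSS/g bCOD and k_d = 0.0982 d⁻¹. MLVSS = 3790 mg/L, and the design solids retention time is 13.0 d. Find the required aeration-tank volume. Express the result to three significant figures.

V ≈ 882 m³

Steady-state biomass mass balance: V·X·(1 + k_d·θ_c) = Y·Q·(S₀ − S)·θ_c, so V = 0.423 × 1370 × (1020 − 9.53) × 13.0 / [3790 × (1 + 0.0982 × 13.0)] = 7.61×10^6 / 8628 = 882.3 m³.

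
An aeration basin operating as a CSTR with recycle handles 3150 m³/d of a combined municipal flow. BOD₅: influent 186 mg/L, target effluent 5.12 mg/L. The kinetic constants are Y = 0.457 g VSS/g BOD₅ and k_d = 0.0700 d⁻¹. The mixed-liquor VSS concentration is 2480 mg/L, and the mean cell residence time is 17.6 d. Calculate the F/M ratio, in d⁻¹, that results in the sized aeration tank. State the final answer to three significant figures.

F/M ≈ 0.285 d⁻¹

Steady-state biomass mass balance: V·X·(1 + k_d·θ_c) = Y·Q·(S₀ − S)·θ_c, so V = 0.457 × 3150 × (186 − 5.12) × 17.6 / [2480 × (1 + 0.0700 × 17.6)] = 4.58×10^6 / 5535 = 827.9 m³.
F/M = Q·S₀ / (V·X) = 3150 × 186 / (827.9 × 2480) = 0.2854 g BOD₅·(g VSS·d)⁻¹.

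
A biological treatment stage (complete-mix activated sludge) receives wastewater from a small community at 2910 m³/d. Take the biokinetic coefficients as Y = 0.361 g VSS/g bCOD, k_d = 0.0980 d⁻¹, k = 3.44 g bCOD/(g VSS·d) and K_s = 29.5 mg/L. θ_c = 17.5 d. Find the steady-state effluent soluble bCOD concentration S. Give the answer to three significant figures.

S ≈ 4.21 mg/L

Effluent substrate depends only on kinetics and SRT: S = K_s(1 + k_d θ_c) / [θ_c(Yk − k_d) − 1] = 29.5 × (1 + 0.0980 × 17.5) / [17.5 × (0.361 × 3.44 − 0.0980) − 1] = 80.09 / 19.02 = 4.212 mg/L.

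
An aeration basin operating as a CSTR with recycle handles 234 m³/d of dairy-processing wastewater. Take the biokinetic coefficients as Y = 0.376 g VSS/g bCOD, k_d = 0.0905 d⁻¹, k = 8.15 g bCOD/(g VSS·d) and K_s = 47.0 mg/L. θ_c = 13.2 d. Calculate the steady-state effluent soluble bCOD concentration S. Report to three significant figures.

For a completely mixed reactor with recycle the Lawrence–McCarty relation gives S = K_s·(1 + k_d·θ_c) / [θ_c·(Y·k − k_d) − 1] = 47.0 × (1 + 0.0905 × 13.2) / [13.2 × (0.376 × 8.15 − 0.0905) − 1] = 103.1 / 38.26 = 2.696 mg/L.

S ≈ 2.70 mg/L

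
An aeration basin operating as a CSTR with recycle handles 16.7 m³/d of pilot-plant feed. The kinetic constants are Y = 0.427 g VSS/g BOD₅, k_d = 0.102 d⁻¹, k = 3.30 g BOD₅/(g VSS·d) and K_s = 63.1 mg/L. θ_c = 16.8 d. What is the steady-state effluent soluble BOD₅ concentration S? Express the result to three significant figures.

From the Monod/SRT balance for a CMAS, S = K_s·(1+k_d θ_c)/[θ_c·(Y k − k_d) − 1] = 63.1 × (1 + 0.102 × 16.8) / [16.8 × (0.427 × 3.30 − 0.102) − 1] = 171.2 / 20.96 = 8.170 mg/L.

S ≈ 8.17 mg/L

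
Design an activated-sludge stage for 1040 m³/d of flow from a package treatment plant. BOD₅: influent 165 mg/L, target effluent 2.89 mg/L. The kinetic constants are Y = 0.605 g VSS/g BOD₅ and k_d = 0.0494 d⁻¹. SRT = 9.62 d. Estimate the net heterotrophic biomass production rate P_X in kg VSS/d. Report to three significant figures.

P_X ≈ 69.1 kg VSS/d

The observed yield is Y_obs = Y/(1 + k_d·θ_c) = 0.605 / (1 + 0.0494 × 9.62) = 0.605 / 1.475 = 0.4101 g VSS per g BOD₅ removed.
Q·(S₀ − S) = 1040 × (165 − 2.89) × 10⁻³ = 168.6 kg/d removed.
Net biomass production P_X = Y_obs × Q·(S₀ − S) = 0.4101 × 168.6 = 69.14 kg VSS/d.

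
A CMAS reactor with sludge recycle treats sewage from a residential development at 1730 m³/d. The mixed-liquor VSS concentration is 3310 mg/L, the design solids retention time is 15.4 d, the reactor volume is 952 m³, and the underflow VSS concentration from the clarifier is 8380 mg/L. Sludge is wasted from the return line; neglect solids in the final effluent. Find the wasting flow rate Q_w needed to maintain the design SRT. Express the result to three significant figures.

Q_w ≈ 24.4 m³/d

Wasting from the return line (neglecting effluent solids): Q_w = V·X / (θ_c·X_r) = 952.0 × 3310 / (15.4 × 8380) = 24.42 m³/d.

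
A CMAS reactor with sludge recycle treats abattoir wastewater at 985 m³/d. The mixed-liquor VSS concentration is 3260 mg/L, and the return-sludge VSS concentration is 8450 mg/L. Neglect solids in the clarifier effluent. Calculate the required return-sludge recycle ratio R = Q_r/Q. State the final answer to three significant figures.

R ≈ 0.628

Solids balance on the clarifier gives (1+R)X = R·X_r, so R = X/(X_r − X) = 3260 / (8450 − 3260) = 0.6281.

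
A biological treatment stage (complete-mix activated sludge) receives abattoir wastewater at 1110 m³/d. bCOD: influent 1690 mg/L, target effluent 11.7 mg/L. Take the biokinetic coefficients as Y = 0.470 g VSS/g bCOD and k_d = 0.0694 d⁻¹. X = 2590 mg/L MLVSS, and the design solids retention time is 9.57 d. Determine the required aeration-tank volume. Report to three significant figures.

From the SRT design equation V = Y Q (S₀−S) θ_c / [X (1 + k_d θ_c)] = 0.470 × 1110 × (1690 − 11.7) × 9.57 / [2590 × (1 + 0.0694 × 9.57)] = 8.38×10^6 / 4310 = 1944 m³.

V ≈ 1940 m³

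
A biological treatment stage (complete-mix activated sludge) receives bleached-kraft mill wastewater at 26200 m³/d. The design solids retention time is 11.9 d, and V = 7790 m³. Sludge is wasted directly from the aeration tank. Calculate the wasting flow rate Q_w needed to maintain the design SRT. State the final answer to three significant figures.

With mixed-liquor wasting, θ_c = V/Q_w, so Q_w = V/θ_c = 7790/11.9 = 654.6 m³/d.

Q_w ≈ 655 m³/d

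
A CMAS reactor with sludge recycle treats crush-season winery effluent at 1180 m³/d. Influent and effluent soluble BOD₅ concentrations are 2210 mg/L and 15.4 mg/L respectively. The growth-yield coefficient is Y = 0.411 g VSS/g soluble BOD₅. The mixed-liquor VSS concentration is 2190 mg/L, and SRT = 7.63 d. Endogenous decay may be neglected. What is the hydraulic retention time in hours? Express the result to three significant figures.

τ ≈ 75.4 h

With k_d = 0 the design equation reduces to V = Y Q (S₀−S) θ_c / X = 0.411 × 1180 × (2210 − 15.4) × 7.63 / 2190 = 3708 m³.
τ = V/Q = 3708/1180 = 3.143 d, or 75.42 h.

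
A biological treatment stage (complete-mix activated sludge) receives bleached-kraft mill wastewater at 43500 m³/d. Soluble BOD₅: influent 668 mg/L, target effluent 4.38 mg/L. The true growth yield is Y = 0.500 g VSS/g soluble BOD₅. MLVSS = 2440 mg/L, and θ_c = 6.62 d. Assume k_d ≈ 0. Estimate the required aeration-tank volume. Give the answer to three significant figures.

V ≈ 39200 m³

V·X = Y·Q·ΔS·θ_c gives V = 0.500 × 43500 × (668 − 4.38) × 6.62 / 2440 = 39160 m³.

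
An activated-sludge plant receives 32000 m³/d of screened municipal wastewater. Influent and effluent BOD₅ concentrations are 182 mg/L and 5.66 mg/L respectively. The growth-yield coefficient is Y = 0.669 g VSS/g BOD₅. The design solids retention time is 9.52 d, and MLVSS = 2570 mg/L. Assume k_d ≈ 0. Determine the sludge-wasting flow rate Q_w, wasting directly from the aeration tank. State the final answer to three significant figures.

V·X = Y·Q·ΔS·θ_c gives V = 0.669 × 32000 × (182 − 5.66) × 9.52 / 2570 = 13984 m³.
With mixed-liquor wasting, θ_c = V/Q_w, so Q_w = V/θ_c = 13984/9.52 = 1469 m³/d.

Q_w ≈ 1470 m³/d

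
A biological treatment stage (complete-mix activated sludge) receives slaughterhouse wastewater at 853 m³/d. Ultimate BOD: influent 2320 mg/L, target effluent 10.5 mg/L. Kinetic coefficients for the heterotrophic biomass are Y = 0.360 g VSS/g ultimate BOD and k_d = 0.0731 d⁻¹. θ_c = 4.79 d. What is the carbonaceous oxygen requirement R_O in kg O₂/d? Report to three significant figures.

Correct the yield for decay: Y_obs = Y/(1 + k_d θ_c) = 0.360 / (1 + 0.0731 × 4.79) = 0.360 / 1.350 = 0.2666.
ΔS = 2320 − 10.5 = 2310 mg/L, so the substrate removal rate is 853 × 2310/1000 = 1970 kg ultimate BOD/d.
Biomass synthesised: P_X = Y_obs × 1970 = 525.3 kg VSS/d.
R_O = Q·(S₀ − S) − 1.42·P_X = 1970 − 1.42 × 525.3 = 1224 kg O₂/d.

R_O ≈ 1220 kg O₂/d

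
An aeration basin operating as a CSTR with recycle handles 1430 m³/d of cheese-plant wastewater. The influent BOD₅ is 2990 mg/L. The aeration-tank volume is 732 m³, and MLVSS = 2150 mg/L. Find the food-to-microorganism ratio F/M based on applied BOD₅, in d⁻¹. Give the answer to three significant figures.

F/M ≈ 2.72 d⁻¹

F/M = applied load / biomass = Q·S₀/(V·X) = 1430 × 2990 / (732.0 × 2150) = 2.717 d⁻¹.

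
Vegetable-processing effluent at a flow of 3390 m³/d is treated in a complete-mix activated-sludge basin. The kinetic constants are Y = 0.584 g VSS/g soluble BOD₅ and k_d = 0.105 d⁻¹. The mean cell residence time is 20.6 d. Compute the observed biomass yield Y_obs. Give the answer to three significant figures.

Y_obs = Y / (1 + k_d θ_c) = 0.584 / (1 + 0.105 × 20.6) = 0.584 / 3.163 = 0.1846.

Y_obs ≈ 0.185 g VSS/g soluble BOD₅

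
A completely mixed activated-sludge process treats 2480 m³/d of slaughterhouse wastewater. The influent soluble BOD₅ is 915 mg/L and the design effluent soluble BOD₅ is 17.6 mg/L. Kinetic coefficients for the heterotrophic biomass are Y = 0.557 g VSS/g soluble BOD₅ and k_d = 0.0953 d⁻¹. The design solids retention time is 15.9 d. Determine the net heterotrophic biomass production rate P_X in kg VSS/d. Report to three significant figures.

Correct the yield for decay: Y_obs = Y/(1 + k_d θ_c) = 0.557 / (1 + 0.0953 × 15.9) = 0.557 / 2.515 = 0.2214.
Mass of soluble BOD₅ removed per day: Q(S₀ − S) = 2480 × 897.4 g/m³ = 2226 kg/d.
Biomass produced: P_X = Y_obs·Q·ΔS = 0.2214 × 2226 ≈ 492.8 kg VSS/d.

P_X ≈ 493 kg VSS/d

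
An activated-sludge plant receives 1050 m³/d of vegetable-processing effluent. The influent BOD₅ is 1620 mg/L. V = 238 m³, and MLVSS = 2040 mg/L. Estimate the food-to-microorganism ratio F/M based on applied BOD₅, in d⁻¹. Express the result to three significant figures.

F/M ≈ 3.50 d⁻¹

Food-to-microorganism ratio F/M = Q S₀ / (V X) = 1050 × 1620 / (238.0 × 2040) = 3.503 d⁻¹.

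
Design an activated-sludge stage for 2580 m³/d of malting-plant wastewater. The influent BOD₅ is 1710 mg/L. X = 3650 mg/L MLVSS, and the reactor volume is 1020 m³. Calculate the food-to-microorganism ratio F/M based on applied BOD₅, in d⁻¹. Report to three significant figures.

F/M = Q·S₀ / (V·X) = 2580 × 1710 / (1020 × 3650) = 1.185 g BOD₅·(g VSS·d)⁻¹.

F/M ≈ 1.19 d⁻¹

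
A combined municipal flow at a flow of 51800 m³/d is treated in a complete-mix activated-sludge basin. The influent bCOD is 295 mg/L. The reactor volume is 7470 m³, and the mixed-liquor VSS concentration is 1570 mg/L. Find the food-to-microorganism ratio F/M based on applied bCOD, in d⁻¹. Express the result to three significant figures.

F/M = Q·S₀ / (V·X) = 51800 × 295 / (7470 × 1570) = 1.303 g bCOD·(g VSS·d)⁻¹.

F/M ≈ 1.30 d⁻¹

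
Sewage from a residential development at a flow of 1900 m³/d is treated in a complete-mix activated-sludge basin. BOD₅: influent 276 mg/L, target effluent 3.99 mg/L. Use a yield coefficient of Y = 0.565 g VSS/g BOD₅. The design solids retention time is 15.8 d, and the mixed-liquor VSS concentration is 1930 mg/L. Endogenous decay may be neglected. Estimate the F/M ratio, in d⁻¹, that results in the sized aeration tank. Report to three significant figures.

F/M ≈ 0.114 d⁻¹

With k_d = 0 the design equation reduces to V = Y Q (S₀−S) θ_c / X = 0.565 × 1900 × (276 − 3.99) × 15.8 / 1930 = 2390 m³.
F/M = applied load / biomass = Q·S₀/(V·X) = 1900 × 276 / (2390 × 1930) = 0.1137 d⁻¹.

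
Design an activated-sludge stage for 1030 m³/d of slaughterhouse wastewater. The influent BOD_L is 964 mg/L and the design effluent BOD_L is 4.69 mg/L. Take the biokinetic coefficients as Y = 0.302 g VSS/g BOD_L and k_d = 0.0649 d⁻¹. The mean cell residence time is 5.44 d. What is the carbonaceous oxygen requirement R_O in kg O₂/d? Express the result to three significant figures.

Y_obs = Y / (1 + k_d θ_c) = 0.302 / (1 + 0.0649 × 5.44) = 0.302 / 1.353 = 0.2232.
Mass of BOD_L removed per day: Q(S₀ − S) = 1030 × 959.3 g/m³ = 988.1 kg/d.
Net sludge production P_X = 0.2232 × 988.1 = 220.5 kg VSS/d.
Carbonaceous O₂ demand = substrate oxidised − cell-mass equivalent = 988.1 − 1.42 × 220.5 = 674.9 kg O₂/d.

R_O ≈ 675 kg O₂/d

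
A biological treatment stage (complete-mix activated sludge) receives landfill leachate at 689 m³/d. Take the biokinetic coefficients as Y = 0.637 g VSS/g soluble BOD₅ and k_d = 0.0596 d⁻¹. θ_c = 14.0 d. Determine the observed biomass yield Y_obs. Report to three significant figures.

Observed yield with endogenous decay: Y_obs = Y / (1 + k_d·θ_c) = 0.637 / (1 + 0.0596 × 14.0) = 0.637 / 1.834 = 0.3473 g VSS/g soluble BOD₅.

Y_obs ≈ 0.347 g VSS/g soluble BOD₅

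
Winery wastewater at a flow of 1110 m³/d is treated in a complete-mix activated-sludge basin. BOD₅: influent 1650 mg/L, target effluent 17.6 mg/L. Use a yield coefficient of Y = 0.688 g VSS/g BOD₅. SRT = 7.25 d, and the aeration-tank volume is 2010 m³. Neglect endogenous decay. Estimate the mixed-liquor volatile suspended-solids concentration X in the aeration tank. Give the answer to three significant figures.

X ≈ 4500 mg/L

X = Y·Q·ΔS·θ_c / V = 0.688 × 1110 × (1650 − 17.6) × 7.25 / 2010 = 4497 mg/L.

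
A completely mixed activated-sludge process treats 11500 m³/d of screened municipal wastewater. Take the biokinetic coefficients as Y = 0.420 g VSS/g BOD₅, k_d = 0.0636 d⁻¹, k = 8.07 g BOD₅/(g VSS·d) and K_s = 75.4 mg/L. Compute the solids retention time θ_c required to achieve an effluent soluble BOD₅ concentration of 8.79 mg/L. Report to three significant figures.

Specific growth rate at S = 8.79 mg/L: μ = YkS/(K_s+S) = 0.420·8.07·8.79/(75.4+8.79) = 0.3539 d⁻¹.
θ_c = 1/(μ − k_d) = 1/(0.3539 − 0.0636) = 1/0.2903 = 3.445 d.

θ_c ≈ 3.44 d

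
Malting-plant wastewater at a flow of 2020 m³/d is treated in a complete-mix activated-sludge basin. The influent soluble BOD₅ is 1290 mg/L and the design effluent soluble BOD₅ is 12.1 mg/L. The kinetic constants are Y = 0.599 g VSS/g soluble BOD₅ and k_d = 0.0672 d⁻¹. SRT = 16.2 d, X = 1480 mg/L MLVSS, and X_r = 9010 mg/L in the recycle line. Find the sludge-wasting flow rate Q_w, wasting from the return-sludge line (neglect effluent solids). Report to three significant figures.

Q_w ≈ 82.2 m³/d

Steady-state biomass mass balance: V·X·(1 + k_d·θ_c) = Y·Q·(S₀ − S)·θ_c, so V = 0.599 × 2020 × (1290 − 12.1) × 16.2 / [1480 × (1 + 0.0672 × 16.2)] = 2.5×10^7 / 3091 = 8103 m³.
θ_c = V·X/(Q_w·X_r) when wasting from the recycle, so Q_w = V·X/(θ_c·X_r) = 8103 × 1480 / (16.2 × 9010) = 82.16 m³/d.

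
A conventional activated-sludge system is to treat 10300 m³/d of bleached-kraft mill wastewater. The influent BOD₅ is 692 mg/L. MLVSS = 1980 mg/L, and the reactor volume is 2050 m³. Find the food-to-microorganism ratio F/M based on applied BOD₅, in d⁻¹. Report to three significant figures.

F/M ≈ 1.76 d⁻¹

F/M = Q·S₀ / (V·X) = 10300 × 692 / (2050 × 1980) = 1.756 g BOD₅·(g VSS·d)⁻¹.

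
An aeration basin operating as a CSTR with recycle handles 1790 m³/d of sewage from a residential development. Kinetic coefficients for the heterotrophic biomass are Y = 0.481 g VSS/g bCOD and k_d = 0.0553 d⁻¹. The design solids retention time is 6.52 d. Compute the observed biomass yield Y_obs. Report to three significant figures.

Y_obs ≈ 0.354 g VSS/g bCOD

Correct the yield for decay: Y_obs = Y/(1 + k_d θ_c) = 0.481 / (1 + 0.0553 × 6.52) = 0.481 / 1.361 = 0.3535.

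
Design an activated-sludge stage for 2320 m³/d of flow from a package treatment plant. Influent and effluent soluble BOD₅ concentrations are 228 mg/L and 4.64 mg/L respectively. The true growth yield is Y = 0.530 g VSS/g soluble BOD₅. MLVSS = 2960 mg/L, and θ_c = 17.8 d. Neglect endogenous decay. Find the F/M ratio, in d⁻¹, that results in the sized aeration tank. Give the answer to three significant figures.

V·X = Y·Q·ΔS·θ_c gives V = 0.530 × 2320 × (228 − 4.64) × 17.8 / 2960 = 1652 m³.
F/M = applied load / biomass = Q·S₀/(V·X) = 2320 × 228 / (1652 × 2960) = 0.1082 d⁻¹.

F/M ≈ 0.108 d⁻¹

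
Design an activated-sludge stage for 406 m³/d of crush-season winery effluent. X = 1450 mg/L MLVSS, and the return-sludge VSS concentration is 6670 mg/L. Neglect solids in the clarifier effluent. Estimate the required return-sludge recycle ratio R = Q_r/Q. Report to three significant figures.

R ≈ 0.278

Mass balance around the secondary clarifier (neglecting effluent solids): R = X / (X_r − X) = 1450 / (6670 − 1450) = 0.2778.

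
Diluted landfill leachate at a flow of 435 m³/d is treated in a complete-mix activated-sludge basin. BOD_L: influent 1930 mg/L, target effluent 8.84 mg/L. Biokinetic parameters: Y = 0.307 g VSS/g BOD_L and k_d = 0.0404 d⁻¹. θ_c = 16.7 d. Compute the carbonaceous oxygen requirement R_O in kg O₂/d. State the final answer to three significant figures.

The observed yield is Y_obs = Y/(1 + k_d·θ_c) = 0.307 / (1 + 0.0404 × 16.7) = 0.307 / 1.675 = 0.1833 g VSS per g BOD_L removed.
Substrate removed = Q·(S₀ − S) = 435 m³/d × (1930 − 8.84) g/m³ = 8.36×10^5 g/d = 835.7 kg/d.
Net sludge production P_X = 0.1833 × 835.7 = 153.2 kg VSS/d.
Carbonaceous O₂ demand = substrate oxidised − cell-mass equivalent = 835.7 − 1.42 × 153.2 = 618.2 kg O₂/d.

R_O ≈ 618 kg O₂/d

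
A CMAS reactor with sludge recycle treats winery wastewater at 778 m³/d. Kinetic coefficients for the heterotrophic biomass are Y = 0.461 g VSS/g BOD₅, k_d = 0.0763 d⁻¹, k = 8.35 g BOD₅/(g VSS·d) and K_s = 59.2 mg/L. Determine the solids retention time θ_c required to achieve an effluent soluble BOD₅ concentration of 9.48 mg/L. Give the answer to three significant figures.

At the target effluent, Y k S/(K_s+S) = 0.461×8.35×9.48/68.68 = 0.5313 d⁻¹.
1/θ_c = 0.5313 − 0.0763 = 0.4550 d⁻¹, so θ_c = 2.198 d.

θ_c ≈ 2.20 d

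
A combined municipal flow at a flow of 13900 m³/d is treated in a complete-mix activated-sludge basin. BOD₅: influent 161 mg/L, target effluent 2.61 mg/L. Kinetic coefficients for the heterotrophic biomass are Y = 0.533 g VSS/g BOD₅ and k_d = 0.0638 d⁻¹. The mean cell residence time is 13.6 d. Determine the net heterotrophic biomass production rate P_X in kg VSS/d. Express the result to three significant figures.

The observed yield is Y_obs = Y/(1 + k_d·θ_c) = 0.533 / (1 + 0.0638 × 13.6) = 0.533 / 1.868 = 0.2854 g VSS per g BOD₅ removed.
Substrate removed = Q·(S₀ − S) = 13900 m³/d × (161 − 2.61) g/m³ = 2.2×10^6 g/d = 2202 kg/d.
Biomass produced: P_X = Y_obs·Q·ΔS = 0.2854 × 2202 ≈ 628.3 kg VSS/d.

P_X ≈ 628 kg VSS/d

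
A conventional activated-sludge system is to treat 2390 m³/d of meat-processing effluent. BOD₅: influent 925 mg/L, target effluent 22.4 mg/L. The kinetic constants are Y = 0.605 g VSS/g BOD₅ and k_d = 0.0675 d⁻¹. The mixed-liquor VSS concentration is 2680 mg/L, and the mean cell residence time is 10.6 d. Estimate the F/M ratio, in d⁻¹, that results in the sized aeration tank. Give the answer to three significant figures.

Rearranging the biomass balance for a CMAS with decay, V = Y·Q·ΔS·θ_c / [X·(1+k_d θ_c)] = 0.605 × 2390 × (925 − 22.4) × 10.6 / [2680 × (1 + 0.0675 × 10.6)] = 1.38×10^7 / 4598 = 3009 m³.
Food-to-microorganism ratio F/M = Q S₀ / (V X) = 2390 × 925 / (3009 × 2680) = 0.2741 d⁻¹.

F/M ≈ 0.274 d⁻¹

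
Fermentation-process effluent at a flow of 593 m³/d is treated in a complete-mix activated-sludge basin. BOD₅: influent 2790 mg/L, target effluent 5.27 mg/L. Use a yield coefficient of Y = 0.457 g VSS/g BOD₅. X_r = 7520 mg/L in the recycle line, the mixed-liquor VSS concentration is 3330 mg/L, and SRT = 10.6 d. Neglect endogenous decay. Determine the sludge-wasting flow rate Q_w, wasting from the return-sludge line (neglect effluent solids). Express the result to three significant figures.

Q_w ≈ 100 m³/d

V·X = Y·Q·ΔS·θ_c gives V = 0.457 × 593 × (2790 − 5.27) × 10.6 / 3330 = 2402 m³.
Q_w = (V·X)/(θ_c X_r) = 2402 × 3330 / (10.6 × 7520) = 100.4 m³/d.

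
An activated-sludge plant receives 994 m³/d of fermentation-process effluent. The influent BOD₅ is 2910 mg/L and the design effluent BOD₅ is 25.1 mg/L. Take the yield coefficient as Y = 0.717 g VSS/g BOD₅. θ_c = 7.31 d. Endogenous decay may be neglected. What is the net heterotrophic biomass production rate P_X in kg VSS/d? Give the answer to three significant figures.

Since k_d ≈ 0, Y_obs = Y = 0.717 g VSS/g BOD₅.
Mass of BOD₅ removed per day: Q(S₀ − S) = 994 × 2885 g/m³ = 2868 kg/d.
P_X = Y_obs · Q(S₀ − S) = 0.7170 × 2868 = 2056 kg VSS/d.

P_X ≈ 2060 kg VSS/d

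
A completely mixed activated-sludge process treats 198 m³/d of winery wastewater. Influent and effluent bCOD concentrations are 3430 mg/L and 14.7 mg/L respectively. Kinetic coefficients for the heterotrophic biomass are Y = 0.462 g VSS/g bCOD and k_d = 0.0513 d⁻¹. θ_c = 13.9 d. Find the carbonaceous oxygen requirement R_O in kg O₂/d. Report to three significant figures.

R_O ≈ 417 kg O₂/d

Y_obs = Y / (1 + k_d θ_c) = 0.462 / (1 + 0.0513 × 13.9) = 0.462 / 1.713 = 0.2697.
Q·(S₀ − S) = 198 × (3430 − 14.7) × 10⁻³ = 676.2 kg/d removed.
Biomass synthesised: P_X = Y_obs × 676.2 = 182.4 kg VSS/d.
Carbonaceous O₂ demand = substrate oxidised − cell-mass equivalent = 676.2 − 1.42 × 182.4 = 417.3 kg O₂/d.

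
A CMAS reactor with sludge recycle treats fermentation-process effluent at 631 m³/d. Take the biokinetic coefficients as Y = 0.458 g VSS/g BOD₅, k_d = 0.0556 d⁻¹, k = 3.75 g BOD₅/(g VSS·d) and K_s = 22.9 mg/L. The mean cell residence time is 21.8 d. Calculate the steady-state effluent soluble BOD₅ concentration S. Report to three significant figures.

S ≈ 1.44 mg/L

Effluent substrate depends only on kinetics and SRT: S = K_s(1 + k_d θ_c) / [θ_c(Yk − k_d) − 1] = 22.9 × (1 + 0.0556 × 21.8) / [21.8 × (0.458 × 3.75 − 0.0556) − 1] = 50.66 / 35.23 = 1.438 mg/L.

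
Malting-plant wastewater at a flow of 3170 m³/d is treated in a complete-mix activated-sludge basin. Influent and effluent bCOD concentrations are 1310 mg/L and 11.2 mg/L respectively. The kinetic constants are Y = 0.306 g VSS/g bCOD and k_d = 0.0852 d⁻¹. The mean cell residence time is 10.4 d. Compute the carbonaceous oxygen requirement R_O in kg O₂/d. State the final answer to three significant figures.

R_O ≈ 3170 kg O₂/d

The observed yield is Y_obs = Y/(1 + k_d·θ_c) = 0.306 / (1 + 0.0852 × 10.4) = 0.306 / 1.886 = 0.1622 g VSS per g bCOD removed.
Q·(S₀ − S) = 3170 × (1310 − 11.2) × 10⁻³ = 4117 kg/d removed.
P_X = Y_obs·Q·(S₀ − S) = 0.1622 × 4117 = 668.0 kg VSS/d.
R_O = Q·ΔS − 1.42 P_X = 4117 − 948.5 = 3169 kg O₂/d.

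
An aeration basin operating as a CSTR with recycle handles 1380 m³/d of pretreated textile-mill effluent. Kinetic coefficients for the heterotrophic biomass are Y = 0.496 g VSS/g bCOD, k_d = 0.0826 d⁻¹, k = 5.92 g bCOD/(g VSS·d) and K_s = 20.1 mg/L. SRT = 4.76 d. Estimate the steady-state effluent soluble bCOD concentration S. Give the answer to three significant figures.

S ≈ 2.23 mg/L

From the Monod/SRT balance for a CMAS, S = K_s·(1+k_d θ_c)/[θ_c·(Y k − k_d) − 1] = 20.1 × (1 + 0.0826 × 4.76) / [4.76 × (0.496 × 5.92 − 0.0826) − 1] = 28.00 / 12.58 = 2.225 mg/L.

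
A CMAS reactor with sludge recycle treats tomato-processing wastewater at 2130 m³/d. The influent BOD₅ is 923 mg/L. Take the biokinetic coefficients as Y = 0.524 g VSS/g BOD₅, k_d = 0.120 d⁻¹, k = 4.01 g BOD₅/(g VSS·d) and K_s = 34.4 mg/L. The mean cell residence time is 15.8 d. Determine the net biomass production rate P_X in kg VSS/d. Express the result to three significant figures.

P_X ≈ 354 kg VSS/d

For a completely mixed reactor with recycle the Lawrence–McCarty relation gives S = K_s·(1 + k_d·θ_c) / [θ_c·(Y·k − k_d) − 1] = 34.4 × (1 + 0.120 × 15.8) / [15.8 × (0.524 × 4.01 − 0.120) − 1] = 99.62 / 30.30 = 3.287 mg/L.
The observed yield is Y_obs = Y/(1 + k_d·θ_c) = 0.524 / (1 + 0.120 × 15.8) = 0.524 / 2.896 = 0.1809 g VSS per g BOD₅ removed.
ΔS = 923 − 3.29 = 919.7 mg/L, so the substrate removal rate is 2130 × 919.7/1000 = 1959 kg BOD₅/d.
Biomass produced: P_X = Y_obs·Q·ΔS = 0.1809 × 1959 ≈ 354.5 kg VSS/d.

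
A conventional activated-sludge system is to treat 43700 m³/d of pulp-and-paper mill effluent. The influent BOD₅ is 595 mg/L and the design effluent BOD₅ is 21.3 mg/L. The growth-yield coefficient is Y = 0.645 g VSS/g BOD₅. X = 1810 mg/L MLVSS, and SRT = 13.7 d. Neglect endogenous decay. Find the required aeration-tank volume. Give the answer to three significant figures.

Biomass mass balance (decay neglected): V·X = Y·Q·(S₀ − S)·θ_c, so V = 0.645 × 43700 × (595 − 21.3) × 13.7 / 1810 = 122396 m³.

V ≈ 122000 m³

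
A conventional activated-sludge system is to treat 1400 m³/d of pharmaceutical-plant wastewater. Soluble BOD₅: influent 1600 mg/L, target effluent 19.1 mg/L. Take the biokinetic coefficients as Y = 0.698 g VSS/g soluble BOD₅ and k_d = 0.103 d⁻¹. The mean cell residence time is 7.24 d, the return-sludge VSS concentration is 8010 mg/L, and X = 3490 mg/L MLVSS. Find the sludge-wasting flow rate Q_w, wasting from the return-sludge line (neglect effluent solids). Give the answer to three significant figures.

Q_w ≈ 110 m³/d

Rearranging the biomass balance for a CMAS with decay, V = Y·Q·ΔS·θ_c / [X·(1+k_d θ_c)] = 0.698 × 1400 × (1600 − 19.1) × 7.24 / [3490 × (1 + 0.103 × 7.24)] = 1.12×10^7 / 6093 = 1836 m³.
Q_w = (V·X)/(θ_c X_r) = 1836 × 3490 / (7.24 × 8010) = 110.5 m³/d.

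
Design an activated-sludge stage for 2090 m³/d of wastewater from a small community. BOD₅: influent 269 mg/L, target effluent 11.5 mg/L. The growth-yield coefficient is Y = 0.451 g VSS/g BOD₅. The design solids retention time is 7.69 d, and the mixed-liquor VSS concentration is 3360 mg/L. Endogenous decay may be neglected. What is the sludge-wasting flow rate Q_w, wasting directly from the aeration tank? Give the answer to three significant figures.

V·X = Y·Q·ΔS·θ_c gives V = 0.451 × 2090 × (269 − 11.5) × 7.69 / 3360 = 555.5 m³.
For wasting at MLVSS concentration, Q_w = V/θ_c = 555.5/7.69 = 72.24 m³/d.

Q_w ≈ 72.2 m³/d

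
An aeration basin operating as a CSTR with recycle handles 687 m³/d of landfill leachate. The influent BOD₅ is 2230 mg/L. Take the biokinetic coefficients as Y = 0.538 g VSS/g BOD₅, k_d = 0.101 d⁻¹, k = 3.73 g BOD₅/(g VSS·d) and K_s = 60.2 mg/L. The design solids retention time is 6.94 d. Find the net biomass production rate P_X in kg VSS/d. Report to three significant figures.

From the Monod/SRT balance for a CMAS, S = K_s·(1+k_d θ_c)/[θ_c·(Y k − k_d) − 1] = 60.2 × (1 + 0.101 × 6.94) / [6.94 × (0.538 × 3.73 − 0.101) − 1] = 102.4 / 12.23 = 8.375 mg/L.
Correct the yield for decay: Y_obs = Y/(1 + k_d θ_c) = 0.538 / (1 + 0.101 × 6.94) = 0.538 / 1.701 = 0.3163.
Q·(S₀ − S) = 687 × (2230 − 8.38) × 10⁻³ = 1526 kg/d removed.
P_X = Y_obs · Q(S₀ − S) = 0.3163 × 1526 = 482.7 kg VSS/d.

P_X ≈ 483 kg VSS/d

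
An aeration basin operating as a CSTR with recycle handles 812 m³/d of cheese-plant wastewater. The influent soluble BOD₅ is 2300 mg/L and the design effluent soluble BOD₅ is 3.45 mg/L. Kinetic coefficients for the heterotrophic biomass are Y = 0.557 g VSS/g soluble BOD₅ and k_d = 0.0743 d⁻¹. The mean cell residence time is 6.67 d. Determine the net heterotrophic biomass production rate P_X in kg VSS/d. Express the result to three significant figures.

P_X ≈ 695 kg VSS/d

Observed yield with endogenous decay: Y_obs = Y / (1 + k_d·θ_c) = 0.557 / (1 + 0.0743 × 6.67) = 0.557 / 1.496 = 0.3724 g VSS/g soluble BOD₅.
Substrate removed = Q·(S₀ − S) = 812 m³/d × (2300 − 3.45) g/m³ = 1.86×10^6 g/d = 1865 kg/d.
P_X = Y_obs · Q(S₀ − S) = 0.3724 × 1865 = 694.5 kg VSS/d.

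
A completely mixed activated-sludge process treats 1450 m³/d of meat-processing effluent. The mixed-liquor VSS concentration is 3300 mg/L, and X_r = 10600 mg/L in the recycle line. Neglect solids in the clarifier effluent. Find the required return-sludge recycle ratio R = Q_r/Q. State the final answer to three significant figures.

Mass balance around the secondary clarifier (neglecting effluent solids): R = X / (X_r − X) = 3300 / (10600 − 3300) = 0.4521.

R ≈ 0.452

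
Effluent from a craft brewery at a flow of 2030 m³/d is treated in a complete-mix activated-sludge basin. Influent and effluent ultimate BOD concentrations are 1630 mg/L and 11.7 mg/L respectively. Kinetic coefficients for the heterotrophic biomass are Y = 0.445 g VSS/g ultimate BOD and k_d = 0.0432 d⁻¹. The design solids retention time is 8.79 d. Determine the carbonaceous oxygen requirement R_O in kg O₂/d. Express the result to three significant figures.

The observed yield is Y_obs = Y/(1 + k_d·θ_c) = 0.445 / (1 + 0.0432 × 8.79) = 0.445 / 1.380 = 0.3225 g VSS per g ultimate BOD removed.
ΔS = 1630 − 11.7 = 1618 mg/L, so the substrate removal rate is 2030 × 1618/1000 = 3285 kg ultimate BOD/d.
P_X = Y_obs·Q·(S₀ − S) = 0.3225 × 3285 = 1060 kg VSS/d.
R_O = Q·ΔS − 1.42 P_X = 3285 − 1505 = 1781 kg O₂/d.

R_O ≈ 1780 kg O₂/d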